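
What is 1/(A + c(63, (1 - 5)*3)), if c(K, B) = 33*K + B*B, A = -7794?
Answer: -1/5571 ≈ -0.00017950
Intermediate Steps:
c(K, B) = B**2 + 33*K (c(K, B) = 33*K + B**2 = B**2 + 33*K)
1/(A + c(63, (1 - 5)*3)) = 1/(-7794 + (((1 - 5)*3)**2 + 33*63)) = 1/(-7794 + ((-4*3)**2 + 2079)) = 1/(-7794 + ((-12)**2 + 2079)) = 1/(-7794 + (144 + 2079)) = 1/(-7794 + 2223) = 1/(-5571) = -1/5571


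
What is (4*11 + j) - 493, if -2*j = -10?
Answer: -444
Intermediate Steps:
j = 5 (j = -1/2*(-10) = 5)
(4*11 + j) - 493 = (4*11 + 5) - 493 = (44 + 5) - 493 = 49 - 493 = -444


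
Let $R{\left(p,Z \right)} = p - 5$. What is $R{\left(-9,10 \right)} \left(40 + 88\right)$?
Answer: $-1792$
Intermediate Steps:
$R{\left(p,Z \right)} = -5 + p$
$R{\left(-9,10 \right)} \left(40 + 88\right) = \left(-5 - 9\right) \left(40 + 88\right) = \left(-14\right) 128 = -1792$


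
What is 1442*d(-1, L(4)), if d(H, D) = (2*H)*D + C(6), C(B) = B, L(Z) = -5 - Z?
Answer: 34608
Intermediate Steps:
d(H, D) = 6 + 2*D*H (d(H, D) = (2*H)*D + 6 = 2*D*H + 6 = 6 + 2*D*H)
1442*d(-1, L(4)) = 1442*(6 + 2*(-5 - 1*4)*(-1)) = 1442*(6 + 2*(-5 - 4)*(-1)) = 1442*(6 + 2*(-9)*(-1)) = 1442*(6 + 18) = 1442*24 = 34608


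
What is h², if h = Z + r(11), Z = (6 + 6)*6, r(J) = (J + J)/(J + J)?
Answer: 5329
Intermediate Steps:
r(J) = 1 (r(J) = (2*J)/((2*J)) = (2*J)*(1/(2*J)) = 1)
Z = 72 (Z = 12*6 = 72)
h = 73 (h = 72 + 1 = 73)
h² = 73² = 5329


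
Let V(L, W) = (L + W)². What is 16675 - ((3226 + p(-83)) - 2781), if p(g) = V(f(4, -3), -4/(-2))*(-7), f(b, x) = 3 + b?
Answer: 16797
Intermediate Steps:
p(g) = -567 (p(g) = ((3 + 4) - 4/(-2))²*(-7) = (7 - 4*(-½))²*(-7) = (7 + 2)²*(-7) = 9²*(-7) = 81*(-7) = -567)
16675 - ((3226 + p(-83)) - 2781) = 16675 - ((3226 - 567) - 2781) = 16675 - (2659 - 2781) = 16675 - 1*(-122) = 16675 + 122 = 16797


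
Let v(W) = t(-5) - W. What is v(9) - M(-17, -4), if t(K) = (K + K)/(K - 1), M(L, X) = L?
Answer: 29/3 ≈ 9.6667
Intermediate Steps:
t(K) = 2*K/(-1 + K) (t(K) = (2*K)/(-1 + K) = 2*K/(-1 + K))
v(W) = 5/3 - W (v(W) = 2*(-5)/(-1 - 5) - W = 2*(-5)/(-6) - W = 2*(-5)*(-⅙) - W = 5/3 - W)
v(9) - M(-17, -4) = (5/3 - 1*9) - 1*(-17) = (5/3 - 9) + 17 = -22/3 + 17 = 29/3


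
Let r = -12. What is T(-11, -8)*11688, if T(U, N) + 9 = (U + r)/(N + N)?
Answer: -176781/2 ≈ -88391.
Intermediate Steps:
T(U, N) = -9 + (-12 + U)/(2*N) (T(U, N) = -9 + (U - 12)/(N + N) = -9 + (-12 + U)/((2*N)) = -9 + (-12 + U)*(1/(2*N)) = -9 + (-12 + U)/(2*N))
T(-11, -8)*11688 = ((½)*(-12 - 11 - 18*(-8))/(-8))*11688 = ((½)*(-⅛)*(-12 - 11 + 144))*11688 = ((½)*(-⅛)*121)*11688 = -121/16*11688 = -176781/2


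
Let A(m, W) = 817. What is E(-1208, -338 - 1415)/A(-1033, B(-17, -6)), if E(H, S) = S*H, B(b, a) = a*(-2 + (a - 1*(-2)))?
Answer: 2117624/817 ≈ 2591.9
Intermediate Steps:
B(b, a) = a**2 (B(b, a) = a*(-2 + (a + 2)) = a*(-2 + (2 + a)) = a*a = a**2)
E(H, S) = H*S
E(-1208, -338 - 1415)/A(-1033, B(-17, -6)) = -1208*(-338 - 1415)/817 = -1208*(-1753)*(1/817) = 2117624*(1/817) = 2117624/817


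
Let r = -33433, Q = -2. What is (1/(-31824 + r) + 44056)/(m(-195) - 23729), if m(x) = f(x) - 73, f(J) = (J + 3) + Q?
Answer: -410708913/223700996 ≈ -1.8360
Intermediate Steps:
f(J) = 1 + J (f(J) = (J + 3) - 2 = (3 + J) - 2 = 1 + J)
m(x) = -72 + x (m(x) = (1 + x) - 73 = -72 + x)
(1/(-31824 + r) + 44056)/(m(-195) - 23729) = (1/(-31824 - 33433) + 44056)/((-72 - 195) - 23729) = (1/(-65257) + 44056)/(-267 - 23729) = (-1/65257 + 44056)/(-23996) = (2874962391/65257)*(-1/23996) = -410708913/223700996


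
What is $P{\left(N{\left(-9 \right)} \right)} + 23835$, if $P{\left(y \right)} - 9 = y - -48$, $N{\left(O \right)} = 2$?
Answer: $23894$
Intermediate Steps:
$P{\left(y \right)} = 57 + y$ ($P{\left(y \right)} = 9 + \left(y - -48\right) = 9 + \left(y + 48\right) = 9 + \left(48 + y\right) = 57 + y$)
$P{\left(N{\left(-9 \right)} \right)} + 23835 = \left(57 + 2\right) + 23835 = 59 + 23835 = 23894$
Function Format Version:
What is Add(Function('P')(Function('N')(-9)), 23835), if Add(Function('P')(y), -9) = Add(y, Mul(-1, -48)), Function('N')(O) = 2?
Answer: 23894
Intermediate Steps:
Function('P')(y) = Add(57, y) (Function('P')(y) = Add(9, Add(y, Mul(-1, -48))) = Add(9, Add(y, 48)) = Add(9, Add(48, y)) = Add(57, y))
Add(Function('P')(Function('N')(-9)), 23835) = Add(Add(57, 2), 23835) = Add(59, 23835) = 23894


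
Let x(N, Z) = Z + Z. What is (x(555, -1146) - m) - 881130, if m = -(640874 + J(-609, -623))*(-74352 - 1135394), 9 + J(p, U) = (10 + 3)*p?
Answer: -765707194630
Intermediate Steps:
J(p, U) = -9 + 13*p (J(p, U) = -9 + (10 + 3)*p = -9 + 13*p)
x(N, Z) = 2*Z
m = 765706311208 (m = -(640874 + (-9 + 13*(-609)))*(-74352 - 1135394) = -(640874 + (-9 - 7917))*(-1209746) = -(640874 - 7926)*(-1209746) = -632948*(-1209746) = -1*(-765706311208) = 765706311208)
(x(555, -1146) - m) - 881130 = (2*(-1146) - 1*765706311208) - 881130 = (-2292 - 765706311208) - 881130 = -765706313500 - 881130 = -765707194630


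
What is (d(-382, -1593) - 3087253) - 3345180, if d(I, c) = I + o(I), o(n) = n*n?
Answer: -6286891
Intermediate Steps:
o(n) = n**2
d(I, c) = I + I**2
(d(-382, -1593) - 3087253) - 3345180 = (-382*(1 - 382) - 3087253) - 3345180 = (-382*(-381) - 3087253) - 3345180 = (145542 - 3087253) - 3345180 = -2941711 - 3345180 = -6286891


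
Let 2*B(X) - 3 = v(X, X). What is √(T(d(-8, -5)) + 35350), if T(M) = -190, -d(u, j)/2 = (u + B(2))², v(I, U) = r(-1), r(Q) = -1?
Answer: 2*√8790 ≈ 187.51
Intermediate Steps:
v(I, U) = -1
B(X) = 1 (B(X) = 3/2 + (½)*(-1) = 3/2 - ½ = 1)
d(u, j) = -2*(1 + u)² (d(u, j) = -2*(u + 1)² = -2*(1 + u)²)
√(T(d(-8, -5)) + 35350) = √(-190 + 35350) = √35160 = 2*√8790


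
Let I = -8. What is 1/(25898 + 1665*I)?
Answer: 1/12578 ≈ 7.9504e-5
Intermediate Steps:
1/(25898 + 1665*I) = 1/(25898 + 1665*(-8)) = 1/(25898 - 13320) = 1/12578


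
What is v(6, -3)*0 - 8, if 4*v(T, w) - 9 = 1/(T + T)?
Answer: -8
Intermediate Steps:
v(T, w) = 9/4 + 1/(8*T) (v(T, w) = 9/4 + 1/(4*(T + T)) = 9/4 + 1/(4*((2*T))) = 9/4 + (1/(2*T))/4 = 9/4 + 1/(8*T))
v(6, -3)*0 - 8 = ((⅛)*(1 + 18*6)/6)*0 - 8 = ((⅛)*(⅙)*(1 + 108))*0 - 8 = ((⅛)*(⅙)*109)*0 - 8 = (109/48)*0 - 8 = 0 - 8 = -8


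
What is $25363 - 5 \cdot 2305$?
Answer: $13838$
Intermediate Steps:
$25363 - 5 \cdot 2305 = 25363 - 11525 = 13838$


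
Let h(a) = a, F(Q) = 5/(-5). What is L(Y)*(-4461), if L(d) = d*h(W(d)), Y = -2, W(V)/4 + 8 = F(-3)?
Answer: -321192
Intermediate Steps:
F(Q) = -1 (F(Q) = 5*(-1/5) = -1)
W(V) = -36 (W(V) = -32 + 4*(-1) = -32 - 4 = -36)
L(d) = -36*d (L(d) = d*(-36) = -36*d)
L(Y)*(-4461) = -36*(-2)*(-4461) = 72*(-4461) = -321192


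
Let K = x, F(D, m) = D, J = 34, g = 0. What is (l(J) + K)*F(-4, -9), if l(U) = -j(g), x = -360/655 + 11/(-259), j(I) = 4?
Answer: 623220/33929 ≈ 18.368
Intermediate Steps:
x = -20089/33929 (x = -360*1/655 + 11*(-1/259) = -72/131 - 11/259 = -20089/33929 ≈ -0.59209)
K = -20089/33929 ≈ -0.59209
l(U) = -4 (l(U) = -1*4 = -4)
(l(J) + K)*F(-4, -9) = (-4 - 20089/33929)*(-4) = -155805/33929*(-4) = 623220/33929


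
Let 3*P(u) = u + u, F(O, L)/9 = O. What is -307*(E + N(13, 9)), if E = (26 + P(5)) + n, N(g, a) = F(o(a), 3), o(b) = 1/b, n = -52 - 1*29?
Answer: 46664/3 ≈ 15555.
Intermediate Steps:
n = -81 (n = -52 - 29 = -81)
F(O, L) = 9*O
P(u) = 2*u/3 (P(u) = (u + u)/3 = (2*u)/3 = 2*u/3)
N(g, a) = 9/a
E = -155/3 (E = (26 + (⅔)*5) - 81 = (26 + 10/3) - 81 = 88/3 - 81 = -155/3 ≈ -51.667)
-307*(E + N(13, 9)) = -307*(-155/3 + 9/9) = -307*(-155/3 + 9*(⅑)) = -307*(-155/3 + 1) = -307*(-152/3) = 46664/3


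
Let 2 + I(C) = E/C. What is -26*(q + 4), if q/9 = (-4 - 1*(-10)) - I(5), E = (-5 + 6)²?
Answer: -9646/5 ≈ -1929.2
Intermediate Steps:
E = 1 (E = 1² = 1)
I(C) = -2 + 1/C
q = 351/5 (q = 9*((-4 - 1*(-10)) - (-2 + 1/5)) = 9*((-4 + 10) - (-2 + ⅕)) = 9*(6 - 1*(-9/5)) = 9*(6 + 9/5) = 9*(39/5) = 351/5 ≈ 70.200)
-26*(q + 4) = -26*(351/5 + 4) = -26*371/5 = -9646/5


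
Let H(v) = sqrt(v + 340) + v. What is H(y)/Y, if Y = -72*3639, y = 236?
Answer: -65/65502 ≈ -0.00099234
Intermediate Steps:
Y = -262008
H(v) = v + sqrt(340 + v) (H(v) = sqrt(340 + v) + v = v + sqrt(340 + v))
H(y)/Y = (236 + sqrt(340 + 236))/(-262008) = (236 + sqrt(576))*(-1/262008) = (236 + 24)*(-1/262008) = 260*(-1/262008) = -65/65502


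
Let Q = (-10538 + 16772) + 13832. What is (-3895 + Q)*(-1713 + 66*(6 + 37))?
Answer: 18192375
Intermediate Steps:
Q = 20066 (Q = 6234 + 13832 = 20066)
(-3895 + Q)*(-1713 + 66*(6 + 37)) = (-3895 + 20066)*(-1713 + 66*(6 + 37)) = 16171*(-1713 + 66*43) = 16171*(-1713 + 2838) = 16171*1125 = 18192375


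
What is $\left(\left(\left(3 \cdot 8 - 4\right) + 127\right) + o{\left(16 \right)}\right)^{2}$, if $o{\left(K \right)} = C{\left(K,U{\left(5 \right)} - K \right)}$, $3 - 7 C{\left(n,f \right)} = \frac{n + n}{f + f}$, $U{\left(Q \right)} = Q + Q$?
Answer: $\frac{9634816}{441} \approx 21848.0$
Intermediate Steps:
$U{\left(Q \right)} = 2 Q$
$C{\left(n,f \right)} = \frac{3}{7} - \frac{n}{7 f}$ ($C{\left(n,f \right)} = \frac{3}{7} - \frac{\left(n + n\right) \frac{1}{f + f}}{7} = \frac{3}{7} - \frac{2 n \frac{1}{2 f}}{7} = \frac{3}{7} - \frac{n \frac{1}{f}}{7} = \frac{3}{7} - \frac{n}{7 f}$)
$o{\left(K \right)} = \frac{30 - 4 K}{7 \left(10 - K\right)}$ ($o{\left(K \right)} = \frac{- K + 3 \left(2 \cdot 5 - K\right)}{7 \left(2 \cdot 5 - K\right)} = \frac{- K + 3 \left(10 - K\right)}{7 \left(10 - K\right)} = \frac{- K - \left(-30 + 3 K\right)}{7 \left(10 - K\right)} = \frac{30 - 4 K}{7 \left(10 - K\right)}$)
$\left(\left(\left(3 \cdot 8 - 4\right) + 127\right) + o{\left(16 \right)}\right)^{2} = \left(\left(\left(3 \cdot 8 - 4\right) + 127\right) + \frac{2 \left(-15 + 2 \cdot 16\right)}{7 \left(-10 + 16\right)}\right)^{2} = \left(\left(\left(24 - 4\right) + 127\right) + \frac{2 \left(-15 + 32\right)}{7 \cdot 6}\right)^{2} = \left(\left(20 + 127\right) + \frac{2}{7} \cdot \frac{1}{6} \cdot 17\right)^{2} = \left(147 + \frac{17}{21}\right)^{2} = \left(\frac{3104}{21}\right)^{2} = \frac{9634816}{441}$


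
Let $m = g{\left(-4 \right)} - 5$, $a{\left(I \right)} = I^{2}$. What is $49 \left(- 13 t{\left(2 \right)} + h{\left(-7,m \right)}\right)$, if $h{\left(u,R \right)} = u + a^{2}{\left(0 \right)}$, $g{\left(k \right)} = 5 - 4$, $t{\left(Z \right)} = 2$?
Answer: $-1617$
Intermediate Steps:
$g{\left(k \right)} = 1$ ($g{\left(k \right)} = 5 - 4 = 1$)
$m = -4$ ($m = 1 - 5 = -4$)
$h{\left(u,R \right)} = u$ ($h{\left(u,R \right)} = u + \left(0^{2}\right)^{2} = u + 0^{2} = u + 0 = u$)
$49 \left(- 13 t{\left(2 \right)} + h{\left(-7,m \right)}\right) = 49 \left(\left(-13\right) 2 - 7\right) = 49 \left(-26 - 7\right) = 49 \left(-33\right) = -1617$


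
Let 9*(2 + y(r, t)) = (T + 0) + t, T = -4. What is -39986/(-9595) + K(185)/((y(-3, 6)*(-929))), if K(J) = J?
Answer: 610327579/142620080 ≈ 4.2794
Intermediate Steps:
y(r, t) = -22/9 + t/9 (y(r, t) = -2 + ((-4 + 0) + t)/9 = -2 + (-4 + t)/9 = -2 + (-4/9 + t/9) = -22/9 + t/9)
-39986/(-9595) + K(185)/((y(-3, 6)*(-929))) = -39986/(-9595) + 185/(((-22/9 + (⅑)*6)*(-929))) = -39986*(-1/9595) + 185/(((-22/9 + ⅔)*(-929))) = 39986/9595 + 185/((-16/9*(-929))) = 39986/9595 + 185/(14864/9) = 39986/9595 + 185*(9/14864) = 39986/9595 + 1665/14864 = 610327579/142620080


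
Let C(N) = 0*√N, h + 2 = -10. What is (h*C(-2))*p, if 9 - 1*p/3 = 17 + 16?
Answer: 0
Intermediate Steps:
h = -12 (h = -2 - 10 = -12)
C(N) = 0
p = -72 (p = 27 - 3*(17 + 16) = 27 - 3*33 = 27 - 99 = -72)
(h*C(-2))*p = -12*0*(-72) = 0*(-72) = 0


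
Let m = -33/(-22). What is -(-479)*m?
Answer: 1437/2 ≈ 718.50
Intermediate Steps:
m = 3/2 (m = -33*(-1/22) = 3/2 ≈ 1.5000)
-(-479)*m = -(-479)*3/2 = -1*(-1437/2) = 1437/2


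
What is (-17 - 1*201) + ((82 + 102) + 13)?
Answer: -21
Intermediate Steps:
(-17 - 1*201) + ((82 + 102) + 13) = (-17 - 201) + (184 + 13) = -218 + 197 = -21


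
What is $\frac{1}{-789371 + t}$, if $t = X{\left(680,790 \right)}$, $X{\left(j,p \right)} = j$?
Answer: $- \frac{1}{788691} \approx -1.2679 \cdot 10^{-6}$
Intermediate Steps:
$t = 680$
$\frac{1}{-789371 + t} = \frac{1}{-789371 + 680} = \frac{1}{-788691} = - \frac{1}{788691}$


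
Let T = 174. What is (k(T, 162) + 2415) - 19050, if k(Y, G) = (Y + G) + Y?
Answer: -16125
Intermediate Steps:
k(Y, G) = G + 2*Y (k(Y, G) = (G + Y) + Y = G + 2*Y)
(k(T, 162) + 2415) - 19050 = ((162 + 2*174) + 2415) - 19050 = ((162 + 348) + 2415) - 19050 = (510 + 2415) - 19050 = 2925 - 19050 = -16125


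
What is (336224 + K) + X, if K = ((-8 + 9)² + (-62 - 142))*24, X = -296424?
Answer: 34928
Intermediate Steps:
K = -4872 (K = (1² - 204)*24 = (1 - 204)*24 = -203*24 = -4872)
(336224 + K) + X = (336224 - 4872) - 296424 = 331352 - 296424 = 34928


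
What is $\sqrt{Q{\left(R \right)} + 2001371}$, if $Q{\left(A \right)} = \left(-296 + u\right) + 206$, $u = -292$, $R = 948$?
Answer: $\sqrt{2000989} \approx 1414.6$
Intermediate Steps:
$Q{\left(A \right)} = -382$ ($Q{\left(A \right)} = \left(-296 - 292\right) + 206 = -588 + 206 = -382$)
$\sqrt{Q{\left(R \right)} + 2001371} = \sqrt{-382 + 2001371} = \sqrt{2000989}$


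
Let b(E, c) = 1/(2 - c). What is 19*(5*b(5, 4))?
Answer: -95/2 ≈ -47.500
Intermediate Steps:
19*(5*b(5, 4)) = 19*(5*(-1/(-2 + 4))) = 19*(5*(-1/2)) = 19*(5*(-1*½)) = 19*(5*(-½)) = 19*(-5/2) = -95/2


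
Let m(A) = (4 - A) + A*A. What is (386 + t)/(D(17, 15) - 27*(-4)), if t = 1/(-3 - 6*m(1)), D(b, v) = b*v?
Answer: 10421/9801 ≈ 1.0633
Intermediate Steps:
m(A) = 4 + A**2 - A (m(A) = (4 - A) + A**2 = 4 + A**2 - A)
t = -1/27 (t = 1/(-3 - 6*(4 + 1**2 - 1*1)) = 1/(-3 - 6*(4 + 1 - 1)) = 1/(-3 - 6*4) = 1/(-3 - 24) = 1/(-27) = -1/27 ≈ -0.037037)
(386 + t)/(D(17, 15) - 27*(-4)) = (386 - 1/27)/(17*15 - 27*(-4)) = 10421/(27*(255 + 108)) = (10421/27)/363 = (10421/27)*(1/363) = 10421/9801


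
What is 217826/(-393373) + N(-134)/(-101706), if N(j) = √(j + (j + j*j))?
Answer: -217826/393373 - √4422/50853 ≈ -0.55505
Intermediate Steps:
N(j) = √(j² + 2*j) (N(j) = √(j + (j + j²)) = √(j² + 2*j))
217826/(-393373) + N(-134)/(-101706) = 217826/(-393373) + √(-134*(2 - 134))/(-101706) = 217826*(-1/393373) + √(-134*(-132))*(-1/101706) = -217826/393373 + √17688*(-1/101706) = -217826/393373 + (2*√4422)*(-1/101706) = -217826/393373 - √4422/50853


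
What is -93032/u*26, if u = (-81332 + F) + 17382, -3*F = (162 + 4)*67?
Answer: 1814124/50743 ≈ 35.751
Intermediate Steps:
F = -11122/3 (F = -(162 + 4)*67/3 = -166*67/3 = -⅓*11122 = -11122/3 ≈ -3707.3)
u = -202972/3 (u = (-81332 - 11122/3) + 17382 = -255118/3 + 17382 = -202972/3 ≈ -67657.)
-93032/u*26 = -93032/(-202972/3)*26 = -93032*(-3/202972)*26 = (69774/50743)*26 = 1814124/50743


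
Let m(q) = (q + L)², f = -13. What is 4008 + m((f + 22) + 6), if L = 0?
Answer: 4233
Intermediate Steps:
m(q) = q² (m(q) = (q + 0)² = q²)
4008 + m((f + 22) + 6) = 4008 + ((-13 + 22) + 6)² = 4008 + (9 + 6)² = 4008 + 15² = 4008 + 225 = 4233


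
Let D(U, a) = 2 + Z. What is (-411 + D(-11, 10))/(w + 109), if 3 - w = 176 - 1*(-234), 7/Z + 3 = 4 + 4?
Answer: 1019/745 ≈ 1.3678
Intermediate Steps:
Z = 7/5 (Z = 7/(-3 + (4 + 4)) = 7/(-3 + 8) = 7/5 ≈ 1.4000)
w = -407 (w = 3 - (176 - 1*(-234)) = 3 - (176 + 234) = 3 - 1*410 = 3 - 410 = -407)
D(U, a) = 17/5 (D(U, a) = 2 + 7/5 = 17/5)
(-411 + D(-11, 10))/(w + 109) = (-411 + 17/5)/(-407 + 109) = -2038/5/(-298) = -2038/5*(-1/298) = 1019/745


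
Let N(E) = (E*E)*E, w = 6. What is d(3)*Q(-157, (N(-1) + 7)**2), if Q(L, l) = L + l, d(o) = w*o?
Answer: -2178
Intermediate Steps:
N(E) = E**3 (N(E) = E**2*E = E**3)
d(o) = 6*o
d(3)*Q(-157, (N(-1) + 7)**2) = (6*3)*(-157 + ((-1)**3 + 7)**2) = 18*(-157 + (-1 + 7)**2) = 18*(-157 + 6**2) = 18*(-157 + 36) = 18*(-121) = -2178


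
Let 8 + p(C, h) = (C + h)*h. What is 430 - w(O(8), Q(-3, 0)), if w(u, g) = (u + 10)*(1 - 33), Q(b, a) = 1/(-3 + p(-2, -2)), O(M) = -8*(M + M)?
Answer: -3346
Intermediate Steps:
O(M) = -16*M
p(C, h) = -8 + h*(C + h) (p(C, h) = -8 + (C + h)*h = -8 + h*(C + h))
Q(b, a) = -1/3 (Q(b, a) = 1/(-3 + (-8 + (-2)**2 - 2*(-2))) = 1/(-3 + (-8 + 4 + 4)) = 1/(-3 + 0) = 1/(-3) = -1/3)
w(u, g) = -320 - 32*u (w(u, g) = (10 + u)*(-32) = -320 - 32*u)
430 - w(O(8), Q(-3, 0)) = 430 - (-320 - (-512)*8) = 430 - (-320 - 32*(-128)) = 430 - (-320 + 4096) = 430 - 1*3776 = 430 - 3776 = -3346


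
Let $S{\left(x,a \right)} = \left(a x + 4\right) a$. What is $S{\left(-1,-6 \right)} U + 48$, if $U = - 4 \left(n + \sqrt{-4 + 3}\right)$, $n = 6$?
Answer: $1488 + 240 i \approx 1488.0 + 240.0 i$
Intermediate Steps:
$S{\left(x,a \right)} = a \left(4 + a x\right)$ ($S{\left(x,a \right)} = \left(4 + a x\right) a = a \left(4 + a x\right)$)
$U = -24 - 4 i$ ($U = - 4 \left(6 + \sqrt{-4 + 3}\right) = - 4 \left(6 + \sqrt{-1}\right) = - 4 \left(6 + i\right) = -24 - 4 i \approx -24.0 - 4.0 i$)
$S{\left(-1,-6 \right)} U + 48 = - 6 \left(4 - -6\right) \left(-24 - 4 i\right) + 48 = - 6 \left(4 + 6\right) \left(-24 - 4 i\right) + 48 = \left(-6\right) 10 \left(-24 - 4 i\right) + 48 = - 60 \left(-24 - 4 i\right) + 48 = \left(1440 + 240 i\right) + 48 = 1488 + 240 i$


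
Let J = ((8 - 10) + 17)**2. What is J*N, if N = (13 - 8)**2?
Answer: 5625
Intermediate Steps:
J = 225 (J = (-2 + 17)**2 = 15**2 = 225)
N = 25 (N = 5**2 = 25)
J*N = 225*25 = 5625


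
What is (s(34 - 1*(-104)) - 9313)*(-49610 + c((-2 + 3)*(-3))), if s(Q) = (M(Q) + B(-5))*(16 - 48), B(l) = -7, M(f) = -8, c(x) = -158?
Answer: 439600744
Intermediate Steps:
s(Q) = 480 (s(Q) = (-8 - 7)*(16 - 48) = -15*(-32) = 480)
(s(34 - 1*(-104)) - 9313)*(-49610 + c((-2 + 3)*(-3))) = (480 - 9313)*(-49610 - 158) = -8833*(-49768) = 439600744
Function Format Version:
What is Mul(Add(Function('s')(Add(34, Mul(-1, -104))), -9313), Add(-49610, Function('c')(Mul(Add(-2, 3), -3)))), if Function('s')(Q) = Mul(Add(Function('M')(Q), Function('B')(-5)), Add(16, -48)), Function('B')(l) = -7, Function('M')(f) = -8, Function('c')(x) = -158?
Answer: 439600744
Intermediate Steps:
Function('s')(Q) = 480 (Function('s')(Q) = Mul(Add(-8, -7), Add(16, -48)) = Mul(-15, -32) = 480)
Mul(Add(Function('s')(Add(34, Mul(-1, -104))), -9313), Add(-49610, Function('c')(Mul(Add(-2, 3), -3)))) = Mul(Add(480, -9313), Add(-49610, -158)) = Mul(-8833, -49768) = 439600744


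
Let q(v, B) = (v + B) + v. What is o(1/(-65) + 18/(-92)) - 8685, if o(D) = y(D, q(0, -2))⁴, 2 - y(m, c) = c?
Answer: -8429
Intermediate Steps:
q(v, B) = B + 2*v (q(v, B) = (B + v) + v = B + 2*v)
y(m, c) = 2 - c
o(D) = 256 (o(D) = (2 - (-2 + 2*0))⁴ = (2 - (-2 + 0))⁴ = (2 - 1*(-2))⁴ = (2 + 2)⁴ = 4⁴ = 256)
o(1/(-65) + 18/(-92)) - 8685 = 256 - 8685 = -8429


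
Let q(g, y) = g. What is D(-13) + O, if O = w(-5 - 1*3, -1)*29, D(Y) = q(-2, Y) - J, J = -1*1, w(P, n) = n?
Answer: -30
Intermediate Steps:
J = -1
D(Y) = -1 (D(Y) = -2 - 1*(-1) = -2 + 1 = -1)
O = -29 (O = -1*29 = -29)
D(-13) + O = -1 - 29 = -30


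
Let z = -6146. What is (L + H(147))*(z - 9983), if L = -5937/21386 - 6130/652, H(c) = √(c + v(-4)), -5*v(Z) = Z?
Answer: 272110552552/1742959 - 16129*√3695/5 ≈ -39965.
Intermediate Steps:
v(Z) = -Z/5
H(c) = √(⅘ + c) (H(c) = √(c - ⅕*(-4)) = √(c + ⅘) = √(⅘ + c))
L = -16870888/1742959 (L = -5937*1/21386 - 6130*1/652 = -5937/21386 - 3065/326 = -16870888/1742959 ≈ -9.6795)
(L + H(147))*(z - 9983) = (-16870888/1742959 + √(20 + 25*147)/5)*(-6146 - 9983) = (-16870888/1742959 + √(20 + 3675)/5)*(-16129) = (-16870888/1742959 + √3695/5)*(-16129) = 272110552552/1742959 - 16129*√3695/5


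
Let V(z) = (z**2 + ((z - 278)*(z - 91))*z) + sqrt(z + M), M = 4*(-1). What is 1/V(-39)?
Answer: -1605669/2578172937604 - I*sqrt(43)/2578172937604 ≈ -6.2279e-7 - 2.5434e-12*I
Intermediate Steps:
M = -4
V(z) = z**2 + sqrt(-4 + z) + z*(-278 + z)*(-91 + z) (V(z) = (z**2 + ((z - 278)*(z - 91))*z) + sqrt(z - 4) = (z**2 + ((-278 + z)*(-91 + z))*z) + sqrt(-4 + z) = (z**2 + z*(-278 + z)*(-91 + z)) + sqrt(-4 + z) = z**2 + sqrt(-4 + z) + z*(-278 + z)*(-91 + z))
1/V(-39) = 1/((-39)**3 + sqrt(-4 - 39) - 368*(-39)**2 + 25298*(-39)) = 1/(-59319 + sqrt(-43) - 368*1521 - 986622) = 1/(-59319 + I*sqrt(43) - 559728 - 986622) = 1/(-1605669 + I*sqrt(43))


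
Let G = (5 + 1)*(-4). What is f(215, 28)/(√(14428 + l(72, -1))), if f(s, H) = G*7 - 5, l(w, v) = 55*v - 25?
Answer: -173*√3587/7174 ≈ -1.4443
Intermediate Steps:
G = -24 (G = 6*(-4) = -24)
l(w, v) = -25 + 55*v
f(s, H) = -173 (f(s, H) = -24*7 - 5 = -168 - 5 = -173)
f(215, 28)/(√(14428 + l(72, -1))) = -173/√(14428 + (-25 + 55*(-1))) = -173/√(14428 + (-25 - 55)) = -173/√(14428 - 80) = -173*√3587/7174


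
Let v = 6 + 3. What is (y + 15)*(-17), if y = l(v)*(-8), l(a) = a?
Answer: 969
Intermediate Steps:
v = 9
y = -72 (y = 9*(-8) = -72)
(y + 15)*(-17) = (-72 + 15)*(-17) = -57*(-17) = 969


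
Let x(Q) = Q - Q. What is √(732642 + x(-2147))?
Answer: √732642 ≈ 855.95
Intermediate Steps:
x(Q) = 0
√(732642 + x(-2147)) = √(732642 + 0) = √732642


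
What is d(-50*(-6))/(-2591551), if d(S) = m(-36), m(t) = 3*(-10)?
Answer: 30/2591551 ≈ 1.1576e-5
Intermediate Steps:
m(t) = -30
d(S) = -30
d(-50*(-6))/(-2591551) = -30/(-2591551) = -30*(-1/2591551) = 30/2591551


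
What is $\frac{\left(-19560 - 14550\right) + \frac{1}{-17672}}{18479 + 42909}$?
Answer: $- \frac{602791921}{1084848736} \approx -0.55565$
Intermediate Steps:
$\frac{\left(-19560 - 14550\right) + \frac{1}{-17672}}{18479 + 42909} = \frac{-34110 - \frac{1}{17672}}{61388} = \left(- \frac{602791921}{17672}\right) \frac{1}{61388} = - \frac{602791921}{1084848736}$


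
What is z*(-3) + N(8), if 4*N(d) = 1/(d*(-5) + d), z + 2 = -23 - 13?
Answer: 14591/128 ≈ 113.99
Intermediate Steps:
z = -38 (z = -2 + (-23 - 13) = -2 - 36 = -38)
N(d) = -1/(16*d) (N(d) = 1/(4*(d*(-5) + d)) = 1/(4*(-5*d + d)) = 1/(4*((-4*d))) = (-1/(4*d))/4 = -1/(16*d))
z*(-3) + N(8) = -38*(-3) - 1/16/8 = 114 - 1/16*⅛ = 114 - 1/128 = 14591/128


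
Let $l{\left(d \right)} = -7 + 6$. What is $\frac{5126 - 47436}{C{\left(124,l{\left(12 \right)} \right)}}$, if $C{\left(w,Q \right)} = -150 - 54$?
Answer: $\frac{21155}{102} \approx 207.4$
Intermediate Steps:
$l{\left(d \right)} = -1$
$C{\left(w,Q \right)} = -204$
$\frac{5126 - 47436}{C{\left(124,l{\left(12 \right)} \right)}} = \frac{5126 - 47436}{-204} = \left(5126 - 47436\right) \left(- \frac{1}{204}\right) = \left(-42310\right) \left(- \frac{1}{204}\right) = \frac{21155}{102}$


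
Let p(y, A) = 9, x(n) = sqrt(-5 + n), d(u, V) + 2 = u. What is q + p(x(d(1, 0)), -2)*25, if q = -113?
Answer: 112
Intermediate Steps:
d(u, V) = -2 + u
q + p(x(d(1, 0)), -2)*25 = -113 + 9*25 = -113 + 225 = 112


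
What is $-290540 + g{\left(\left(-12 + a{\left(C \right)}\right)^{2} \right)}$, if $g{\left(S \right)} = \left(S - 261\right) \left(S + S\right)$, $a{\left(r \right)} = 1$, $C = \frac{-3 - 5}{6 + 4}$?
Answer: $-324420$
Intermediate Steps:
$C = - \frac{4}{5}$ ($C = - \frac{8}{10} = \left(-8\right) \frac{1}{10} = - \frac{4}{5} \approx -0.8$)
$g{\left(S \right)} = 2 S \left(-261 + S\right)$ ($g{\left(S \right)} = \left(-261 + S\right) 2 S = 2 S \left(-261 + S\right)$)
$-290540 + g{\left(\left(-12 + a{\left(C \right)}\right)^{2} \right)} = -290540 + 2 \left(-12 + 1\right)^{2} \left(-261 + \left(-12 + 1\right)^{2}\right) = -290540 + 2 \left(-11\right)^{2} \left(-261 + \left(-11\right)^{2}\right) = -290540 + 2 \cdot 121 \left(-261 + 121\right) = -290540 + 2 \cdot 121 \left(-140\right) = -290540 - 33880 = -324420$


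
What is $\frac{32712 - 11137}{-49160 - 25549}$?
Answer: $- \frac{21575}{74709} \approx -0.28879$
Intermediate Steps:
$\frac{32712 - 11137}{-49160 - 25549} = \frac{21575}{-74709} = 21575 \left(- \frac{1}{74709}\right) = - \frac{21575}{74709}$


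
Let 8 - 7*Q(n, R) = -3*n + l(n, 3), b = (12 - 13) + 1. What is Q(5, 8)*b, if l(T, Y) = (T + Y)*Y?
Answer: 0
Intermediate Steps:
b = 0 (b = -1 + 1 = 0)
l(T, Y) = Y*(T + Y)
Q(n, R) = -1/7 (Q(n, R) = 8/7 - (-3*n + 3*(n + 3))/7 = 8/7 - (-3*n + 3*(3 + n))/7 = 8/7 - (-3*n + (9 + 3*n))/7 = 8/7 - 1/7*9 = 8/7 - 9/7 = -1/7)
Q(5, 8)*b = -1/7*0 = 0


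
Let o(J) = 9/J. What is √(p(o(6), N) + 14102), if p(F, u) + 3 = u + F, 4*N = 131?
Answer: √56533/2 ≈ 118.88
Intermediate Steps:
N = 131/4 (N = (¼)*131 = 131/4 ≈ 32.750)
p(F, u) = -3 + F + u (p(F, u) = -3 + (u + F) = -3 + (F + u) = -3 + F + u)
√(p(o(6), N) + 14102) = √((-3 + 9/6 + 131/4) + 14102) = √((-3 + 9*(⅙) + 131/4) + 14102) = √((-3 + 3/2 + 131/4) + 14102) = √(125/4 + 14102) = √(56533/4) = √56533/2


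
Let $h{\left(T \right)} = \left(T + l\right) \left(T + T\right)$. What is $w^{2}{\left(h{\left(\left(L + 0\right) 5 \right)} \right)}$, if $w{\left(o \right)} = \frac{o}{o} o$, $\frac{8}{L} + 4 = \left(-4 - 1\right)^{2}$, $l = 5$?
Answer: $\frac{134560000}{194481} \approx 691.89$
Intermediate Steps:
$L = \frac{8}{21}$ ($L = \frac{8}{-4 + \left(-4 - 1\right)^{2}} = \frac{8}{-4 + \left(-5\right)^{2}} = \frac{8}{-4 + 25} = \frac{8}{21} \approx 0.38095$)
$h{\left(T \right)} = 2 T \left(5 + T\right)$ ($h{\left(T \right)} = \left(T + 5\right) \left(T + T\right) = \left(5 + T\right) 2 T = 2 T \left(5 + T\right)$)
$w{\left(o \right)} = o$ ($w{\left(o \right)} = 1 o = o$)
$w^{2}{\left(h{\left(\left(L + 0\right) 5 \right)} \right)} = \left(2 \left(\frac{8}{21} + 0\right) 5 \left(5 + \left(\frac{8}{21} + 0\right) 5\right)\right)^{2} = \left(2 \cdot \frac{8}{21} \cdot 5 \left(5 + \frac{8}{21} \cdot 5\right)\right)^{2} = \left(2 \cdot \frac{40}{21} \left(5 + \frac{40}{21}\right)\right)^{2} = \left(2 \cdot \frac{40}{21} \cdot \frac{145}{21}\right)^{2} = \left(\frac{11600}{441}\right)^{2} = \frac{134560000}{194481}$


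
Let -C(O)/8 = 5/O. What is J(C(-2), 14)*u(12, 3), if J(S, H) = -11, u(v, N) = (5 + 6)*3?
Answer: -363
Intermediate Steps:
u(v, N) = 33 (u(v, N) = 11*3 = 33)
C(O) = -40/O
J(C(-2), 14)*u(12, 3) = -11*33 = -363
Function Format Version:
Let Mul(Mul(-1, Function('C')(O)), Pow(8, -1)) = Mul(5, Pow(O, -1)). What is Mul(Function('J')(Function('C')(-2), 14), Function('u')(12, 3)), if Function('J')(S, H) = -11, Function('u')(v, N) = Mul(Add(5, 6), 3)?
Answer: -363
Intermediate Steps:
Function('u')(v, N) = 33 (Function('u')(v, N) = Mul(11, 3) = 33)
Function('C')(O) = Mul(-40, Pow(O, -1)) (Function('C')(O) = Mul(-8, Mul(5, Pow(O, -1))) = Mul(-40, Pow(O, -1)))
Mul(Function('J')(Function('C')(-2), 14), Function('u')(12, 3)) = Mul(-11, 33) = -363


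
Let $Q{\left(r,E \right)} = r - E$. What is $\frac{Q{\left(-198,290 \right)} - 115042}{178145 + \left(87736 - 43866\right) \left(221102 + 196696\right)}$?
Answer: $- \frac{23106}{3665795281} \approx -6.3031 \cdot 10^{-6}$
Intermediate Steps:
$\frac{Q{\left(-198,290 \right)} - 115042}{178145 + \left(87736 - 43866\right) \left(221102 + 196696\right)} = \frac{\left(-198 - 290\right) - 115042}{178145 + \left(87736 - 43866\right) \left(221102 + 196696\right)} = \frac{\left(-198 - 290\right) - 115042}{178145 + 43870 \cdot 417798} = \frac{-488 - 115042}{178145 + 18328798260} = - \frac{115530}{18328976405} = \left(-115530\right) \frac{1}{18328976405} = - \frac{23106}{3665795281}$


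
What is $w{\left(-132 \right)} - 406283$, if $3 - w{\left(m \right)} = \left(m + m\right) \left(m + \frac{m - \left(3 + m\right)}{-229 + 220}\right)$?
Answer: $-441040$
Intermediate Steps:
$w{\left(m \right)} = 3 - 2 m \left(\frac{1}{3} + m\right)$ ($w{\left(m \right)} = 3 - \left(m + m\right) \left(m + \frac{m - \left(3 + m\right)}{-229 + 220}\right) = 3 - 2 m \left(m - \frac{3}{-9}\right) = 3 - 2 m \left(m - - \frac{1}{3}\right) = 3 - 2 m \left(m + \frac{1}{3}\right) = 3 - 2 m \left(\frac{1}{3} + m\right)$)
$w{\left(-132 \right)} - 406283 = \left(3 - 2 \left(-132\right)^{2} - -88\right) - 406283 = \left(3 - 34848 + 88\right) - 406283 = -34757 - 406283 = -441040$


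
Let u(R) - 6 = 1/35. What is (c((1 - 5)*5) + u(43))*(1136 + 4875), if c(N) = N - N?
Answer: 1268321/35 ≈ 36238.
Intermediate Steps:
u(R) = 211/35 (u(R) = 6 + 1/35 = 211/35)
c(N) = 0
(c((1 - 5)*5) + u(43))*(1136 + 4875) = (0 + 211/35)*(1136 + 4875) = (211/35)*6011 = 1268321/35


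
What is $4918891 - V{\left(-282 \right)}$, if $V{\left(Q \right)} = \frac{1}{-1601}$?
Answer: $\frac{7875144492}{1601} \approx 4.9189 \cdot 10^{6}$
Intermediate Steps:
$V{\left(Q \right)} = - \frac{1}{1601}$
$4918891 - V{\left(-282 \right)} = 4918891 - - \frac{1}{1601} = 4918891 + \frac{1}{1601} = \frac{7875144492}{1601}$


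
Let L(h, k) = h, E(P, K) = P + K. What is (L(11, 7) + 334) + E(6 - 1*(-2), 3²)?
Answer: 362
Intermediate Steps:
E(P, K) = K + P
(L(11, 7) + 334) + E(6 - 1*(-2), 3²) = (11 + 334) + (3² + (6 - 1*(-2))) = 345 + (9 + (6 + 2)) = 345 + (9 + 8) = 345 + 17 = 362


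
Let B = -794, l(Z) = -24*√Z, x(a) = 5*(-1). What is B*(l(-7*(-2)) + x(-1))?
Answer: 3970 + 19056*√14 ≈ 75271.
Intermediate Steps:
x(a) = -5
B*(l(-7*(-2)) + x(-1)) = -794*(-24*√14 - 5) = -794*(-5 - 24*√14) = 3970 + 19056*√14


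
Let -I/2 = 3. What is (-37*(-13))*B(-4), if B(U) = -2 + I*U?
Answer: 10582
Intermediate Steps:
I = -6 (I = -2*3 = -6)
B(U) = -2 - 6*U
(-37*(-13))*B(-4) = (-37*(-13))*(-2 - 6*(-4)) = 481*(-2 + 24) = 481*22 = 10582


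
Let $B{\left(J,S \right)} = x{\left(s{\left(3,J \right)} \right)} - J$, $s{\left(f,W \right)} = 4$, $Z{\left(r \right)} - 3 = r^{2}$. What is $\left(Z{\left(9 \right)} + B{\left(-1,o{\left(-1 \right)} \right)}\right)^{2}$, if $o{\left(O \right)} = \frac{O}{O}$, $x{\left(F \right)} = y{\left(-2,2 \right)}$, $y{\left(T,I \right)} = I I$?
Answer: $7921$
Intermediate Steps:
$Z{\left(r \right)} = 3 + r^{2}$
$y{\left(T,I \right)} = I^{2}$
$x{\left(F \right)} = 4$ ($x{\left(F \right)} = 2^{2} = 4$)
$o{\left(O \right)} = 1$
$B{\left(J,S \right)} = 4 - J$
$\left(Z{\left(9 \right)} + B{\left(-1,o{\left(-1 \right)} \right)}\right)^{2} = \left(\left(3 + 9^{2}\right) + \left(4 - -1\right)\right)^{2} = \left(\left(3 + 81\right) + \left(4 + 1\right)\right)^{2} = \left(84 + 5\right)^{2} = 89^{2} = 7921$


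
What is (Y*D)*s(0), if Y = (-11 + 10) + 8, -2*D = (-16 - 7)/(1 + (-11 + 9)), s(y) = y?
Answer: 0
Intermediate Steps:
D = -23/2 (D = -(-16 - 7)/(2*(1 + (-11 + 9))) = -(-23)/(2*(1 - 2)) = -(-23)/(2*(-1)) = -(-23)*(-1)/2 = -½*23 = -23/2 ≈ -11.500)
Y = 7 (Y = -1 + 8 = 7)
(Y*D)*s(0) = (7*(-23/2))*0 = -161/2*0 = 0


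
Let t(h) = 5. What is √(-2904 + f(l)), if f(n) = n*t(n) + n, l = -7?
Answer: I*√2946 ≈ 54.277*I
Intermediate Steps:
f(n) = 6*n (f(n) = n*5 + n = 5*n + n = 6*n)
√(-2904 + f(l)) = √(-2904 + 6*(-7)) = √(-2904 - 42) = √(-2946) = I*√2946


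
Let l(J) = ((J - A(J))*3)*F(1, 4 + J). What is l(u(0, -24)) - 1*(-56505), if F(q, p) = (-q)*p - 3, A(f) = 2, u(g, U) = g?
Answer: 56547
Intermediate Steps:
F(q, p) = -3 - p*q (F(q, p) = -p*q - 3 = -3 - p*q)
l(J) = (-7 - J)*(-6 + 3*J) (l(J) = ((J - 1*2)*3)*(-3 - 1*(4 + J)*1) = ((J - 2)*3)*(-3 + (-4 - J)) = ((-2 + J)*3)*(-7 - J) = (-6 + 3*J)*(-7 - J) = (-7 - J)*(-6 + 3*J))
l(u(0, -24)) - 1*(-56505) = -3*(-2 + 0)*(7 + 0) - 1*(-56505) = -3*(-2)*7 + 56505 = 42 + 56505 = 56547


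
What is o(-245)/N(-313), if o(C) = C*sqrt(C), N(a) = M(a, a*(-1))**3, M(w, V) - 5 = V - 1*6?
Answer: -1715*I*sqrt(5)/30371328 ≈ -0.00012627*I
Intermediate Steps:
M(w, V) = -1 + V (M(w, V) = 5 + (V - 1*6) = 5 + (V - 6) = 5 + (-6 + V) = -1 + V)
N(a) = (-1 - a)**3 (N(a) = (-1 + a*(-1))**3 = (-1 - a)**3)
o(C) = C**(3/2)
o(-245)/N(-313) = (-245)**(3/2)/((-(1 - 313)**3)) = (-1715*I*sqrt(5))/((-1*(-312)**3)) = (-1715*I*sqrt(5))/((-1*(-30371328))) = -1715*I*sqrt(5)/30371328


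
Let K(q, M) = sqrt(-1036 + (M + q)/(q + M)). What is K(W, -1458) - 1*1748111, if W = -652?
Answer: -1748111 + 3*I*sqrt(115) ≈ -1.7481e+6 + 32.171*I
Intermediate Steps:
K(q, M) = 3*I*sqrt(115) (K(q, M) = sqrt(-1036 + (M + q)/(M + q)) = sqrt(-1036 + 1) = sqrt(-1035) = 3*I*sqrt(115))
K(W, -1458) - 1*1748111 = 3*I*sqrt(115) - 1*1748111 = 3*I*sqrt(115) - 1748111 = -1748111 + 3*I*sqrt(115)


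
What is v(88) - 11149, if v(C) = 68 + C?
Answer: -10993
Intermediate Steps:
v(88) - 11149 = (68 + 88) - 11149 = 156 - 11149 = -10993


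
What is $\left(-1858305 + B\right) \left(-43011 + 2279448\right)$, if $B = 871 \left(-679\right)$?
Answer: $-5478631029018$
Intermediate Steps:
$B = -591409$
$\left(-1858305 + B\right) \left(-43011 + 2279448\right) = \left(-1858305 - 591409\right) \left(-43011 + 2279448\right) = \left(-2449714\right) 2236437 = -5478631029018$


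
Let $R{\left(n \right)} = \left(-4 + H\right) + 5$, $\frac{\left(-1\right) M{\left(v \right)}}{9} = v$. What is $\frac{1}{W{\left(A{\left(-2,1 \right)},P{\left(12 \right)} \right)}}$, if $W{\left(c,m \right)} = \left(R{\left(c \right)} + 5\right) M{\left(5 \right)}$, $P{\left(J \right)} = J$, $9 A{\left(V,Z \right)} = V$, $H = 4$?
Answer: $- \frac{1}{450} \approx -0.0022222$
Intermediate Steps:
$A{\left(V,Z \right)} = \frac{V}{9}$
$M{\left(v \right)} = - 9 v$
$R{\left(n \right)} = 5$ ($R{\left(n \right)} = \left(-4 + 4\right) + 5 = 0 + 5 = 5$)
$W{\left(c,m \right)} = -450$ ($W{\left(c,m \right)} = \left(5 + 5\right) \left(\left(-9\right) 5\right) = 10 \left(-45\right) = -450$)
$\frac{1}{W{\left(A{\left(-2,1 \right)},P{\left(12 \right)} \right)}} = \frac{1}{-450} = - \frac{1}{450}$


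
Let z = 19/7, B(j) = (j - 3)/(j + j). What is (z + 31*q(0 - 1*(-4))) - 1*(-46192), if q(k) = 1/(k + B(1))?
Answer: 970306/21 ≈ 46205.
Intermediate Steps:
B(j) = (-3 + j)/(2*j) (B(j) = (-3 + j)/((2*j)) = (-3 + j)*(1/(2*j)) = (-3 + j)/(2*j))
z = 19/7 (z = 19*(⅐) = 19/7 ≈ 2.7143)
q(k) = 1/(-1 + k) (q(k) = 1/(k + (½)*(-3 + 1)/1) = 1/(k + (½)*1*(-2)) = 1/(k - 1) = 1/(-1 + k))
(z + 31*q(0 - 1*(-4))) - 1*(-46192) = (19/7 + 31/(-1 + (0 - 1*(-4)))) - 1*(-46192) = (19/7 + 31/(-1 + (0 + 4))) + 46192 = (19/7 + 31/(-1 + 4)) + 46192 = (19/7 + 31/3) + 46192 = 274/21 + 46192 = 970306/21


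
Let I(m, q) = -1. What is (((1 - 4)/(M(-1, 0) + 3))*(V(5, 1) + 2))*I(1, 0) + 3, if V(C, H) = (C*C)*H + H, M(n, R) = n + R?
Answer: 45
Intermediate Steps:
M(n, R) = R + n
V(C, H) = H + H*C**2 (V(C, H) = C**2*H + H = H*C**2 + H = H + H*C**2)
(((1 - 4)/(M(-1, 0) + 3))*(V(5, 1) + 2))*I(1, 0) + 3 = (((1 - 4)/((0 - 1) + 3))*(1*(1 + 5**2) + 2))*(-1) + 3 = ((-3/(-1 + 3))*(1*(1 + 25) + 2))*(-1) + 3 = ((-3/2)*(1*26 + 2))*(-1) + 3 = ((-3*1/2)*(26 + 2))*(-1) + 3 = -3/2*28*(-1) + 3 = -42*(-1) + 3 = 42 + 3 = 45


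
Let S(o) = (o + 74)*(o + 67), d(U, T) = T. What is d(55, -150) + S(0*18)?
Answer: 4808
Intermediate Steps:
S(o) = (67 + o)*(74 + o) (S(o) = (74 + o)*(67 + o) = (67 + o)*(74 + o))
d(55, -150) + S(0*18) = -150 + (4958 + (0*18)² + 141*(0*18)) = -150 + (4958 + 0² + 141*0) = -150 + (4958 + 0 + 0) = -150 + 4958 = 4808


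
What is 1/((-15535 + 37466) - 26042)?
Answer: -1/4111 ≈ -0.00024325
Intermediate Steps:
1/((-15535 + 37466) - 26042) = 1/(21931 - 26042) = 1/(-4111) = -1/4111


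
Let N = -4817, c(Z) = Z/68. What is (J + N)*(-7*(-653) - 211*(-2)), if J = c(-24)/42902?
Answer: -8770708503406/364667 ≈ -2.4051e+7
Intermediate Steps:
c(Z) = Z/68 (c(Z) = Z*(1/68) = Z/68)
J = -3/364667 (J = ((1/68)*(-24))/42902 = -6/17*1/42902 = -3/364667 ≈ -8.2267e-6)
(J + N)*(-7*(-653) - 211*(-2)) = (-3/364667 - 4817)*(-7*(-653) - 211*(-2)) = -1756600942*(4571 + 422)/364667 = -1756600942/364667*4993 = -8770708503406/364667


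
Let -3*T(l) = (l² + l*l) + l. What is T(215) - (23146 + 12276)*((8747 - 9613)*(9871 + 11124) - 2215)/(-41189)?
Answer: -1936145502095/123567 ≈ -1.5669e+7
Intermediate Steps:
T(l) = -2*l²/3 - l/3 (T(l) = -((l² + l*l) + l)/3 = -((l² + l²) + l)/3 = -(2*l² + l)/3 = -(l + 2*l²)/3 = -2*l²/3 - l/3)
T(215) - (23146 + 12276)*((8747 - 9613)*(9871 + 11124) - 2215)/(-41189) = -⅓*215*(1 + 2*215) - (23146 + 12276)*((8747 - 9613)*(9871 + 11124) - 2215)/(-41189) = -⅓*215*(1 + 430) - 35422*(-866*20995 - 2215)*(-1)/41189 = -⅓*215*431 - 35422*(-18181670 - 2215)*(-1)/41189 = -92665/3 - 35422*(-18183885)*(-1)/41189 = -92665/3 - (-644109574470)*(-1)/41189 = -92665/3 - 1*644109574470/41189 = -92665/3 - 644109574470/41189 = -1936145502095/123567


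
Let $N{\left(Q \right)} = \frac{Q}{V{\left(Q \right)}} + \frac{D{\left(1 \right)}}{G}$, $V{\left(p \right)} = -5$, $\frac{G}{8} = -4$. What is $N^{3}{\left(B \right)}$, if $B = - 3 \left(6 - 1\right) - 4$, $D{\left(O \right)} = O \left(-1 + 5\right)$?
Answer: $\frac{3176523}{64000} \approx 49.633$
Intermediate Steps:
$G = -32$ ($G = 8 \left(-4\right) = -32$)
$D{\left(O \right)} = 4 O$ ($D{\left(O \right)} = O 4 = 4 O$)
$B = -19$ ($B = \left(-3\right) 5 - 4 = -15 - 4 = -19$)
$N{\left(Q \right)} = - \frac{1}{8} - \frac{Q}{5}$ ($N{\left(Q \right)} = \frac{Q}{-5} + \frac{4 \cdot 1}{-32} = Q \left(- \frac{1}{5}\right) + 4 \left(- \frac{1}{32}\right) = - \frac{Q}{5} - \frac{1}{8} = - \frac{1}{8} - \frac{Q}{5}$)
$N^{3}{\left(B \right)} = \left(- \frac{1}{8} - - \frac{19}{5}\right)^{3} = \left(- \frac{1}{8} + \frac{19}{5}\right)^{3} = \left(\frac{147}{40}\right)^{3} = \frac{3176523}{64000}$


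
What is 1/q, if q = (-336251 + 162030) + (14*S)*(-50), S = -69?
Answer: -1/125921 ≈ -7.9415e-6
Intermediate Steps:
q = -125921 (q = (-336251 + 162030) + (14*(-69))*(-50) = -174221 - 966*(-50) = -174221 + 48300 = -125921)
1/q = 1/(-125921) = -1/125921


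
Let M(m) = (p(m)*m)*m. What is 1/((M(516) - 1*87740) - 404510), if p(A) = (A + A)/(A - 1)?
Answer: 515/21267442 ≈ 2.4215e-5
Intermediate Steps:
p(A) = 2*A/(-1 + A) (p(A) = (2*A)/(-1 + A) = 2*A/(-1 + A))
M(m) = 2*m³/(-1 + m) (M(m) = ((2*m/(-1 + m))*m)*m = (2*m²/(-1 + m))*m = 2*m³/(-1 + m))
1/((M(516) - 1*87740) - 404510) = 1/((2*516³/(-1 + 516) - 1*87740) - 404510) = 1/((2*137388096/515 - 87740) - 404510) = 1/((2*137388096*(1/515) - 87740) - 404510) = 1/((274776192/515 - 87740) - 404510) = 1/(229590092/515 - 404510) = 1/(21267442/515) = 515/21267442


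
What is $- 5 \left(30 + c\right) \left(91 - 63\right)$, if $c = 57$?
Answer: $-12180$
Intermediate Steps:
$- 5 \left(30 + c\right) \left(91 - 63\right) = - 5 \left(30 + 57\right) \left(91 - 63\right) = - 5 \cdot 87 \cdot 28 = \left(-5\right) 2436 = -12180$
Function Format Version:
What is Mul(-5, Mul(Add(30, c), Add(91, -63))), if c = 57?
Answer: -12180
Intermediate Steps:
Mul(-5, Mul(Add(30, c), Add(91, -63))) = Mul(-5, Mul(Add(30, 57), Add(91, -63))) = Mul(-5, Mul(87, 28)) = Mul(-5, 2436) = -12180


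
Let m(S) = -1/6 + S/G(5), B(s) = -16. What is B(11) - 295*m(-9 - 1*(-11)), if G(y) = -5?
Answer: 907/6 ≈ 151.17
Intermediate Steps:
m(S) = -1/6 - S/5 (m(S) = -1/6 + S/(-5) = -1*1/6 + S*(-1/5) = -1/6 - S/5)
B(11) - 295*m(-9 - 1*(-11)) = -16 - 295*(-1/6 - (-9 - 1*(-11))/5) = -16 - 295*(-1/6 - (-9 + 11)/5) = -16 - 295*(-1/6 - 1/5*2) = -16 - 295*(-1/6 - 2/5) = -16 - 295*(-17/30) = -16 + 1003/6 = 907/6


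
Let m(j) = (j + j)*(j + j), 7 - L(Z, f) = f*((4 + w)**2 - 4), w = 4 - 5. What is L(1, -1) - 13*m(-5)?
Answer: -1288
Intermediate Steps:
w = -1
L(Z, f) = 7 - 5*f (L(Z, f) = 7 - f*((4 - 1)**2 - 4) = 7 - f*(3**2 - 4) = 7 - f*(9 - 4) = 7 - f*5 = 7 - 5*f)
m(j) = 4*j**2 (m(j) = (2*j)*(2*j) = 4*j**2)
L(1, -1) - 13*m(-5) = (7 - 5*(-1)) - 52*(-5)**2 = (7 + 5) - 52*25 = 12 - 13*100 = 12 - 1300 = -1288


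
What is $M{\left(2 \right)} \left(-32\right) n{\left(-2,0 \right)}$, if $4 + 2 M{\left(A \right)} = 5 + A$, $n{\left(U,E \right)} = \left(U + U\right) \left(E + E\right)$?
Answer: $0$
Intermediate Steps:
$n{\left(U,E \right)} = 4 E U$ ($n{\left(U,E \right)} = 2 U 2 E = 4 E U$)
$M{\left(A \right)} = \frac{1}{2} + \frac{A}{2}$ ($M{\left(A \right)} = -2 + \frac{5 + A}{2} = -2 + \left(\frac{5}{2} + \frac{A}{2}\right) = \frac{1}{2} + \frac{A}{2}$)
$M{\left(2 \right)} \left(-32\right) n{\left(-2,0 \right)} = \left(\frac{1}{2} + \frac{1}{2} \cdot 2\right) \left(-32\right) 4 \cdot 0 \left(-2\right) = \left(\frac{1}{2} + 1\right) \left(-32\right) 0 = \frac{3}{2} \left(-32\right) 0 = \left(-48\right) 0 = 0$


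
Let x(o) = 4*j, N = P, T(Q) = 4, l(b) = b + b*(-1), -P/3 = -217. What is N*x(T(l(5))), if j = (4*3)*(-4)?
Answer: -124992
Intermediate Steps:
P = 651 (P = -3*(-217) = 651)
l(b) = 0 (l(b) = b - b = 0)
N = 651
j = -48 (j = 12*(-4) = -48)
x(o) = -192 (x(o) = 4*(-48) = -192)
N*x(T(l(5))) = 651*(-192) = -124992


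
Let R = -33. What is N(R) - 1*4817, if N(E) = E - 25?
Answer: -4875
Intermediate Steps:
N(E) = -25 + E
N(R) - 1*4817 = (-25 - 33) - 1*4817 = -58 - 4817 = -4875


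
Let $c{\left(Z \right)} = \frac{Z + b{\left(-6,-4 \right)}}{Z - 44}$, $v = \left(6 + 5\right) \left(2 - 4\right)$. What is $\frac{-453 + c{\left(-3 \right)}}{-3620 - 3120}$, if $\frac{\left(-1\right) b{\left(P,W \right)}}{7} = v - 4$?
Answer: $\frac{2147}{31678} \approx 0.067776$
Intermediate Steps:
$v = -22$ ($v = 11 \left(-2\right) = -22$)
$b{\left(P,W \right)} = 182$ ($b{\left(P,W \right)} = - 7 \left(-22 - 4\right) = \left(-7\right) \left(-26\right) = 182$)
$c{\left(Z \right)} = \frac{182 + Z}{-44 + Z}$ ($c{\left(Z \right)} = \frac{Z + 182}{Z - 44} = \frac{182 + Z}{-44 + Z}$)
$\frac{-453 + c{\left(-3 \right)}}{-3620 - 3120} = \frac{-453 + \frac{182 - 3}{-44 - 3}}{-3620 - 3120} = \frac{-453 + \frac{1}{-47} \cdot 179}{-6740} = \left(-453 - \frac{179}{47}\right) \left(- \frac{1}{6740}\right) = \left(- \frac{21470}{47}\right) \left(- \frac{1}{6740}\right) = \frac{2147}{31678}$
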